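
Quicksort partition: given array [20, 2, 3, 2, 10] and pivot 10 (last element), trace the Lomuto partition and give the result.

Lomuto partition with pivot = 10:

Initial array: [20, 2, 3, 2, 10]

arr[0]=20 > 10: no swap
arr[1]=2 <= 10: swap with position 0, array becomes [2, 20, 3, 2, 10]
arr[2]=3 <= 10: swap with position 1, array becomes [2, 3, 20, 2, 10]
arr[3]=2 <= 10: swap with position 2, array becomes [2, 3, 2, 20, 10]

Place pivot at position 3: [2, 3, 2, 10, 20]
Pivot position: 3

After partitioning with pivot 10, the array becomes [2, 3, 2, 10, 20]. The pivot is placed at index 3. All elements to the left of the pivot are <= 10, and all elements to the right are > 10.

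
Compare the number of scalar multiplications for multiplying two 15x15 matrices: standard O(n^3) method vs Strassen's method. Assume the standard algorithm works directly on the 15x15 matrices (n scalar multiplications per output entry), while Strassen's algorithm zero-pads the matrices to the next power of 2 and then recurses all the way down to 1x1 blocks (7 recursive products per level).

Matrix multiplication for 15x15 matrices:

Strassen's algorithm requires power-of-2 dimensions. Pad 15x15 to 16x16 (next power of 2).

Standard algorithm: 15^3 = 3375 multiplications
Strassen's algorithm: 7^(log2(16)) = 7^4 = 2401 multiplications
Savings: 3375 - 2401 = 974 multiplications

Standard: 3375 multiplications (15^3). Strassen: 2401 multiplications (7^4, after padding to 16x16). Strassen reduces 8 recursive multiplications to 7 at each level.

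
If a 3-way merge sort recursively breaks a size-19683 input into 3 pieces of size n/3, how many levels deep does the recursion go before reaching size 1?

For divide and conquer with division factor 3:

Problem sizes at each level:
Level 0: 19683
Level 1: 6561
Level 2: 2187
Level 3: 729
Level 4: 243
Level 5: 81
Level 6: 27
Level 7: 9
Level 8: 3
Level 9: 1

The root is level 0 and the size-1 base case is level 9 (the tree spans levels 0 through 9, i.e. 10 levels counting the root), so the depth is the number of divisions: log_3(19683) = 9

The recursion tree depth is log_3(19683) = 9. At each level, the problem size is divided by 3, so it takes 9 divisions to reduce to a base case of size 1. The algorithm makes 3 recursive calls at each level.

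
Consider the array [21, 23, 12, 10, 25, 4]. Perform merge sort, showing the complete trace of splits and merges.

Merge sort trace:

Split: [21, 23, 12, 10, 25, 4] -> [21, 23, 12] and [10, 25, 4]
  Split: [21, 23, 12] -> [21] and [23, 12]
    Split: [23, 12] -> [23] and [12]
    Merge: [23] + [12] -> [12, 23]
  Merge: [21] + [12, 23] -> [12, 21, 23]
  Split: [10, 25, 4] -> [10] and [25, 4]
    Split: [25, 4] -> [25] and [4]
    Merge: [25] + [4] -> [4, 25]
  Merge: [10] + [4, 25] -> [4, 10, 25]
Merge: [12, 21, 23] + [4, 10, 25] -> [4, 10, 12, 21, 23, 25]

Final sorted array: [4, 10, 12, 21, 23, 25]

The merge sort proceeds by recursively splitting the array and merging sorted halves.
After all merges, the sorted array is [4, 10, 12, 21, 23, 25].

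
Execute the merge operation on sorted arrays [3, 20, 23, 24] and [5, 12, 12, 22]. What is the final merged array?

Merging process:

Compare 3 vs 5: take 3 from left. Merged: [3]
Compare 20 vs 5: take 5 from right. Merged: [3, 5]
Compare 20 vs 12: take 12 from right. Merged: [3, 5, 12]
Compare 20 vs 12: take 12 from right. Merged: [3, 5, 12, 12]
Compare 20 vs 22: take 20 from left. Merged: [3, 5, 12, 12, 20]
Compare 23 vs 22: take 22 from right. Merged: [3, 5, 12, 12, 20, 22]
Append remaining from left: [23, 24]. Merged: [3, 5, 12, 12, 20, 22, 23, 24]

Final merged array: [3, 5, 12, 12, 20, 22, 23, 24]
Total comparisons: 6

The merged array is [3, 5, 12, 12, 20, 22, 23, 24], requiring 6 comparisons. The merge step runs in O(n) time where n is the total number of elements.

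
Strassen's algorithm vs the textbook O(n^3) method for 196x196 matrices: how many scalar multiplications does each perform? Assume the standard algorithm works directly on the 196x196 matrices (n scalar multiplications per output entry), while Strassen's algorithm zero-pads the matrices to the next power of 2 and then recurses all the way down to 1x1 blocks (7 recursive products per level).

Matrix multiplication for 196x196 matrices:

Strassen's algorithm requires power-of-2 dimensions. Pad 196x196 to 256x256 (next power of 2).

Standard algorithm: 196^3 = 7529536 multiplications
Strassen's algorithm: 7^(log2(256)) = 7^8 = 5764801 multiplications
Savings: 7529536 - 5764801 = 1764735 multiplications

Standard: 7529536 multiplications (196^3). Strassen: 5764801 multiplications (7^8, after padding to 256x256). Strassen reduces 8 recursive multiplications to 7 at each level.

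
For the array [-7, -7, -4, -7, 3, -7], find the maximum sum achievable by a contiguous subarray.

Using Kadane's algorithm on [-7, -7, -4, -7, 3, -7]:

Scanning through the array:
Position 1 (value -7): max_ending_here = -7, max_so_far = -7
Position 2 (value -4): max_ending_here = -4, max_so_far = -4
Position 3 (value -7): max_ending_here = -7, max_so_far = -4
Position 4 (value 3): max_ending_here = 3, max_so_far = 3
Position 5 (value -7): max_ending_here = -4, max_so_far = 3

Maximum subarray: [3]
Maximum sum: 3

The maximum subarray is [3] with sum 3. This subarray runs from index 4 to index 4.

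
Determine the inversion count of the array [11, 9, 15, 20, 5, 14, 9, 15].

Finding inversions in [11, 9, 15, 20, 5, 14, 9, 15]:

(0, 1): arr[0]=11 > arr[1]=9
(0, 4): arr[0]=11 > arr[4]=5
(0, 6): arr[0]=11 > arr[6]=9
(1, 4): arr[1]=9 > arr[4]=5
(2, 4): arr[2]=15 > arr[4]=5
(2, 5): arr[2]=15 > arr[5]=14
(2, 6): arr[2]=15 > arr[6]=9
(3, 4): arr[3]=20 > arr[4]=5
(3, 5): arr[3]=20 > arr[5]=14
(3, 6): arr[3]=20 > arr[6]=9
(3, 7): arr[3]=20 > arr[7]=15
(5, 6): arr[5]=14 > arr[6]=9

Total inversions: 12

The array has 12 inversion(s): (0,1), (0,4), (0,6), (1,4), (2,4), (2,5), (2,6), (3,4), (3,5), (3,6), (3,7), (5,6). Each pair (i,j) satisfies i < j and arr[i] > arr[j].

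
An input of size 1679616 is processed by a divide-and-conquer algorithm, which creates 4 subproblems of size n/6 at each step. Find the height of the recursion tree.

For divide and conquer with division factor 6:

Problem sizes at each level:
Level 0: 1679616
Level 1: 279936
Level 2: 46656
Level 3: 7776
Level 4: 1296
Level 5: 216
Level 6: 36
Level 7: 6
Level 8: 1

The root is level 0 and the size-1 base case is level 8 (the tree spans levels 0 through 8, i.e. 9 levels counting the root), so the depth is the number of divisions: log_6(1679616) = 8

The recursion tree depth is log_6(1679616) = 8. At each level, the problem size is divided by 6, so it takes 8 divisions to reduce to a base case of size 1. The algorithm makes 4 recursive calls at each level.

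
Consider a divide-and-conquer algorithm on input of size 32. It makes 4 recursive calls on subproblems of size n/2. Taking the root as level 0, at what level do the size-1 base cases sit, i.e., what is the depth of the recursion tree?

For divide and conquer with division factor 2:

Problem sizes at each level:
Level 0: 32
Level 1: 16
Level 2: 8
Level 3: 4
Level 4: 2
Level 5: 1

The root is level 0 and the size-1 base case is level 5 (the tree spans levels 0 through 5, i.e. 6 levels counting the root), so the depth is the number of divisions: log_2(32) = 5

The recursion tree depth is log_2(32) = 5. At each level, the problem size is divided by 2, so it takes 5 divisions to reduce to a base case of size 1. The algorithm makes 4 recursive calls at each level.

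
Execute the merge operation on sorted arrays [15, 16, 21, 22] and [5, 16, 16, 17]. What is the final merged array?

Merging process:

Compare 15 vs 5: take 5 from right. Merged: [5]
Compare 15 vs 16: take 15 from left. Merged: [5, 15]
Compare 16 vs 16: take 16 from left. Merged: [5, 15, 16]
Compare 21 vs 16: take 16 from right. Merged: [5, 15, 16, 16]
Compare 21 vs 16: take 16 from right. Merged: [5, 15, 16, 16, 16]
Compare 21 vs 17: take 17 from right. Merged: [5, 15, 16, 16, 16, 17]
Append remaining from left: [21, 22]. Merged: [5, 15, 16, 16, 16, 17, 21, 22]

Final merged array: [5, 15, 16, 16, 16, 17, 21, 22]
Total comparisons: 6

The merged array is [5, 15, 16, 16, 16, 17, 21, 22], requiring 6 comparisons. The merge step runs in O(n) time where n is the total number of elements.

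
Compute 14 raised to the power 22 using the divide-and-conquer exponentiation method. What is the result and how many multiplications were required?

Computing 14^22 by squaring (build up from 14^1; each line after the first costs one multiplication):

14^1 = 14
14^2 = (14^1)^2 = 14^2 = 196
14^4 = (14^2)^2 = 196^2 = 38416
14^5 = 14 * 14^4 = 14 * 38416 = 537824
14^10 = (14^5)^2 = 537824^2 = 289254654976
14^11 = 14 * 14^10 = 14 * 289254654976 = 4049565169664
14^22 = (14^11)^2 = 4049565169664^2 = 16398978063355821105872896

Result: 16398978063355821105872896
Multiplications needed: 6 (6 lines after 14^1)

14^22 = 16398978063355821105872896. Using exponentiation by squaring, this requires 6 multiplications. The key idea: if the exponent is even, square the half-power; if odd, multiply by the base once.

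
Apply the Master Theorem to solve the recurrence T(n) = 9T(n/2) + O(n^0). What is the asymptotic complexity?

Master Theorem for T(n) = 9T(n/2) + O(n^0):

a = 9, b = 2, c = 0
log_b(a) = log_2(9) = 3.1699

Case 1: c = 0 < log_2(9) = 3.1699
T(n) = O(n^(log_2 9))

For T(n) = 9T(n/2) + O(n^0): log_2(9) = 3.1699. This is Case 1 of the Master Theorem (c < log_b(a), work dominated by leaves), giving O(n^(log_2 9)).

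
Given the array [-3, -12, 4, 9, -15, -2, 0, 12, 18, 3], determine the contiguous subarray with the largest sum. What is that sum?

Using Kadane's algorithm on [-3, -12, 4, 9, -15, -2, 0, 12, 18, 3]:

Scanning through the array:
Position 1 (value -12): max_ending_here = -12, max_so_far = -3
Position 2 (value 4): max_ending_here = 4, max_so_far = 4
Position 3 (value 9): max_ending_here = 13, max_so_far = 13
Position 4 (value -15): max_ending_here = -2, max_so_far = 13
Position 5 (value -2): max_ending_here = -2, max_so_far = 13
Position 6 (value 0): max_ending_here = 0, max_so_far = 13
Position 7 (value 12): max_ending_here = 12, max_so_far = 13
Position 8 (value 18): max_ending_here = 30, max_so_far = 30
Position 9 (value 3): max_ending_here = 33, max_so_far = 33

Maximum subarray: [0, 12, 18, 3]
Maximum sum: 33

The maximum subarray is [0, 12, 18, 3] with sum 33. This subarray runs from index 6 to index 9.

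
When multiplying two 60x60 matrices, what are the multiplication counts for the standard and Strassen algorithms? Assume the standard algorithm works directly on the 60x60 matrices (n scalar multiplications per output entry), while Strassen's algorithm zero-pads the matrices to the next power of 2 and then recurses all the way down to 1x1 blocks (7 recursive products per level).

Matrix multiplication for 60x60 matrices:

Strassen's algorithm requires power-of-2 dimensions. Pad 60x60 to 64x64 (next power of 2).

Standard algorithm: 60^3 = 216000 multiplications
Strassen's algorithm: 7^(log2(64)) = 7^6 = 117649 multiplications
Savings: 216000 - 117649 = 98351 multiplications

Standard: 216000 multiplications (60^3). Strassen: 117649 multiplications (7^6, after padding to 64x64). Strassen reduces 8 recursive multiplications to 7 at each level.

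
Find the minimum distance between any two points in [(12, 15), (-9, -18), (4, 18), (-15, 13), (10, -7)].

Computing all pairwise distances among 5 points:

d((12, 15), (-9, -18)) = 39.1152
d((12, 15), (4, 18)) = 8.544 <-- minimum
d((12, 15), (-15, 13)) = 27.074
d((12, 15), (10, -7)) = 22.0907
d((-9, -18), (4, 18)) = 38.2753
d((-9, -18), (-15, 13)) = 31.5753
d((-9, -18), (10, -7)) = 21.9545
d((4, 18), (-15, 13)) = 19.6469
d((4, 18), (10, -7)) = 25.7099
d((-15, 13), (10, -7)) = 32.0156

Closest pair: (12, 15) and (4, 18) with distance 8.544

The closest pair is (12, 15) and (4, 18) with Euclidean distance 8.544. For 5 points, brute-force pairwise comparison is shown above. For large n, the divide-and-conquer algorithm (sort by x, recurse on halves, check the dividing strip) achieves O(n log n).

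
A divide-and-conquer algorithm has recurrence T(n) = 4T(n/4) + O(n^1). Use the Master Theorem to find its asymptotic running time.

Master Theorem for T(n) = 4T(n/4) + O(n^1):

a = 4, b = 4, c = 1
log_b(a) = log_4(4) = 1.0000

Case 2: c = 1 = log_4(4) = 1.0000
T(n) = O(n^1 log n) = O(n log n)

For T(n) = 4T(n/4) + O(n^1): log_4(4) = 1.0000. This is Case 2 of the Master Theorem (c = log_b(a), equal work at all levels), giving O(n log n).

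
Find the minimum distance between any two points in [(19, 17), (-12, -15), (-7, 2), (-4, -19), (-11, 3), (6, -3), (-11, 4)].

Computing all pairwise distances among 7 points:

d((19, 17), (-12, -15)) = 44.5533
d((19, 17), (-7, 2)) = 30.0167
d((19, 17), (-4, -19)) = 42.72
d((19, 17), (-11, 3)) = 33.1059
d((19, 17), (6, -3)) = 23.8537
d((19, 17), (-11, 4)) = 32.6956
d((-12, -15), (-7, 2)) = 17.72
d((-12, -15), (-4, -19)) = 8.9443
d((-12, -15), (-11, 3)) = 18.0278
d((-12, -15), (6, -3)) = 21.6333
d((-12, -15), (-11, 4)) = 19.0263
d((-7, 2), (-4, -19)) = 21.2132
d((-7, 2), (-11, 3)) = 4.1231
d((-7, 2), (6, -3)) = 13.9284
d((-7, 2), (-11, 4)) = 4.4721
d((-4, -19), (-11, 3)) = 23.0868
d((-4, -19), (6, -3)) = 18.868
d((-4, -19), (-11, 4)) = 24.0416
d((-11, 3), (6, -3)) = 18.0278
d((-11, 3), (-11, 4)) = 1.0 <-- minimum
d((6, -3), (-11, 4)) = 18.3848

Closest pair: (-11, 3) and (-11, 4) with distance 1.0

The closest pair is (-11, 3) and (-11, 4) with Euclidean distance 1.0. For 7 points, brute-force pairwise comparison is shown above. For large n, the divide-and-conquer algorithm (sort by x, recurse on halves, check the dividing strip) achieves O(n log n).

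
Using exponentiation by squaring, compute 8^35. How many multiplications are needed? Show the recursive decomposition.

Computing 8^35 by squaring (build up from 8^1; each line after the first costs one multiplication):

8^1 = 8
8^2 = (8^1)^2 = 8^2 = 64
8^4 = (8^2)^2 = 64^2 = 4096
8^8 = (8^4)^2 = 4096^2 = 16777216
8^16 = (8^8)^2 = 16777216^2 = 281474976710656
8^17 = 8 * 8^16 = 8 * 281474976710656 = 2251799813685248
8^34 = (8^17)^2 = 2251799813685248^2 = 5070602400912917605986812821504
8^35 = 8 * 8^34 = 8 * 5070602400912917605986812821504 = 40564819207303340847894502572032

Result: 40564819207303340847894502572032
Multiplications needed: 7 (7 lines after 8^1)

8^35 = 40564819207303340847894502572032. Using exponentiation by squaring, this requires 7 multiplications. The key idea: if the exponent is even, square the half-power; if odd, multiply by the base once.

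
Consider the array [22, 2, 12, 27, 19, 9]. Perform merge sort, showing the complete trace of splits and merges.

Merge sort trace:

Split: [22, 2, 12, 27, 19, 9] -> [22, 2, 12] and [27, 19, 9]
  Split: [22, 2, 12] -> [22] and [2, 12]
    Split: [2, 12] -> [2] and [12]
    Merge: [2] + [12] -> [2, 12]
  Merge: [22] + [2, 12] -> [2, 12, 22]
  Split: [27, 19, 9] -> [27] and [19, 9]
    Split: [19, 9] -> [19] and [9]
    Merge: [19] + [9] -> [9, 19]
  Merge: [27] + [9, 19] -> [9, 19, 27]
Merge: [2, 12, 22] + [9, 19, 27] -> [2, 9, 12, 19, 22, 27]

Final sorted array: [2, 9, 12, 19, 22, 27]

The merge sort proceeds by recursively splitting the array and merging sorted halves.
After all merges, the sorted array is [2, 9, 12, 19, 22, 27].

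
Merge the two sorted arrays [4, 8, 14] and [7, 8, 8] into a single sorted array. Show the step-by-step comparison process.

Merging process:

Compare 4 vs 7: take 4 from left. Merged: [4]
Compare 8 vs 7: take 7 from right. Merged: [4, 7]
Compare 8 vs 8: take 8 from left. Merged: [4, 7, 8]
Compare 14 vs 8: take 8 from right. Merged: [4, 7, 8, 8]
Compare 14 vs 8: take 8 from right. Merged: [4, 7, 8, 8, 8]
Append remaining from left: [14]. Merged: [4, 7, 8, 8, 8, 14]

Final merged array: [4, 7, 8, 8, 8, 14]
Total comparisons: 5

The merged array is [4, 7, 8, 8, 8, 14], requiring 5 comparisons. The merge step runs in O(n) time where n is the total number of elements.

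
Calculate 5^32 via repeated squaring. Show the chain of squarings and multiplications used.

Computing 5^32 by squaring (build up from 5^1; each line after the first costs one multiplication):

5^1 = 5
5^2 = (5^1)^2 = 5^2 = 25
5^4 = (5^2)^2 = 25^2 = 625
5^8 = (5^4)^2 = 625^2 = 390625
5^16 = (5^8)^2 = 390625^2 = 152587890625
5^32 = (5^16)^2 = 152587890625^2 = 23283064365386962890625

Result: 23283064365386962890625
Multiplications needed: 5 (5 lines after 5^1)

5^32 = 23283064365386962890625. Using exponentiation by squaring, this requires 5 multiplications. The key idea: if the exponent is even, square the half-power; if odd, multiply by the base once.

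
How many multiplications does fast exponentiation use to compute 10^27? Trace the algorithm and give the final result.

Computing 10^27 by squaring (build up from 10^1; each line after the first costs one multiplication):

10^1 = 10
10^2 = (10^1)^2 = 10^2 = 100
10^3 = 10 * 10^2 = 10 * 100 = 1000
10^6 = (10^3)^2 = 1000^2 = 1000000
10^12 = (10^6)^2 = 1000000^2 = 1000000000000
10^13 = 10 * 10^12 = 10 * 1000000000000 = 10000000000000
10^26 = (10^13)^2 = 10000000000000^2 = 100000000000000000000000000
10^27 = 10 * 10^26 = 10 * 100000000000000000000000000 = 1000000000000000000000000000

Result: 1000000000000000000000000000
Multiplications needed: 7 (7 lines after 10^1)

10^27 = 1000000000000000000000000000. Using exponentiation by squaring, this requires 7 multiplications. The key idea: if the exponent is even, square the half-power; if odd, multiply by the base once.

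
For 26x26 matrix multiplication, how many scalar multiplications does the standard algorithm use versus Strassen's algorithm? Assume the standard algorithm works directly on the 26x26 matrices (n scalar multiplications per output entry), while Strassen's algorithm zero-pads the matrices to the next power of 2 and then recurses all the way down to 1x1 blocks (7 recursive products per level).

Matrix multiplication for 26x26 matrices:

Strassen's algorithm requires power-of-2 dimensions. Pad 26x26 to 32x32 (next power of 2).

Standard algorithm: 26^3 = 17576 multiplications
Strassen's algorithm: 7^(log2(32)) = 7^5 = 16807 multiplications
Savings: 17576 - 16807 = 769 multiplications

Standard: 17576 multiplications (26^3). Strassen: 16807 multiplications (7^5, after padding to 32x32). Strassen reduces 8 recursive multiplications to 7 at each level.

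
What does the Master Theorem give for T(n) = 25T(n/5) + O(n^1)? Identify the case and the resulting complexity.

Master Theorem for T(n) = 25T(n/5) + O(n^1):

a = 25, b = 5, c = 1
log_b(a) = log_5(25) = 2.0000

Case 1: c = 1 < log_5(25) = 2.0000
T(n) = O(n^(log_5 25)) = O(n^2)

For T(n) = 25T(n/5) + O(n^1): log_5(25) = 2.0000. This is Case 1 of the Master Theorem (c < log_b(a), work dominated by leaves), giving O(n^2).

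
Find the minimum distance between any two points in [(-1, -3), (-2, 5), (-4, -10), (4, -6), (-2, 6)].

Computing all pairwise distances among 5 points:

d((-1, -3), (-2, 5)) = 8.0623
d((-1, -3), (-4, -10)) = 7.6158
d((-1, -3), (4, -6)) = 5.831
d((-1, -3), (-2, 6)) = 9.0554
d((-2, 5), (-4, -10)) = 15.1327
d((-2, 5), (4, -6)) = 12.53
d((-2, 5), (-2, 6)) = 1.0 <-- minimum
d((-4, -10), (4, -6)) = 8.9443
d((-4, -10), (-2, 6)) = 16.1245
d((4, -6), (-2, 6)) = 13.4164

Closest pair: (-2, 5) and (-2, 6) with distance 1.0

The closest pair is (-2, 5) and (-2, 6) with Euclidean distance 1.0. For 5 points, brute-force pairwise comparison is shown above. For large n, the divide-and-conquer algorithm (sort by x, recurse on halves, check the dividing strip) achieves O(n log n).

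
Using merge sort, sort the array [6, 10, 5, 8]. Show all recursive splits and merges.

Merge sort trace:

Split: [6, 10, 5, 8] -> [6, 10] and [5, 8]
  Split: [6, 10] -> [6] and [10]
  Merge: [6] + [10] -> [6, 10]
  Split: [5, 8] -> [5] and [8]
  Merge: [5] + [8] -> [5, 8]
Merge: [6, 10] + [5, 8] -> [5, 6, 8, 10]

Final sorted array: [5, 6, 8, 10]

The merge sort proceeds by recursively splitting the array and merging sorted halves.
After all merges, the sorted array is [5, 6, 8, 10].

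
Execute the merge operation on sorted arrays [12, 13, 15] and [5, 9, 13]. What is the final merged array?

Merging process:

Compare 12 vs 5: take 5 from right. Merged: [5]
Compare 12 vs 9: take 9 from right. Merged: [5, 9]
Compare 12 vs 13: take 12 from left. Merged: [5, 9, 12]
Compare 13 vs 13: take 13 from left. Merged: [5, 9, 12, 13]
Compare 15 vs 13: take 13 from right. Merged: [5, 9, 12, 13, 13]
Append remaining from left: [15]. Merged: [5, 9, 12, 13, 13, 15]

Final merged array: [5, 9, 12, 13, 13, 15]
Total comparisons: 5

The merged array is [5, 9, 12, 13, 13, 15], requiring 5 comparisons. The merge step runs in O(n) time where n is the total number of elements.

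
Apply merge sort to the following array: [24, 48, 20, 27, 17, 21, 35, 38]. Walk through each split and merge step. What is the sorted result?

Merge sort trace:

Split: [24, 48, 20, 27, 17, 21, 35, 38] -> [24, 48, 20, 27] and [17, 21, 35, 38]
  Split: [24, 48, 20, 27] -> [24, 48] and [20, 27]
    Split: [24, 48] -> [24] and [48]
    Merge: [24] + [48] -> [24, 48]
    Split: [20, 27] -> [20] and [27]
    Merge: [20] + [27] -> [20, 27]
  Merge: [24, 48] + [20, 27] -> [20, 24, 27, 48]
  Split: [17, 21, 35, 38] -> [17, 21] and [35, 38]
    Split: [17, 21] -> [17] and [21]
    Merge: [17] + [21] -> [17, 21]
    Split: [35, 38] -> [35] and [38]
    Merge: [35] + [38] -> [35, 38]
  Merge: [17, 21] + [35, 38] -> [17, 21, 35, 38]
Merge: [20, 24, 27, 48] + [17, 21, 35, 38] -> [17, 20, 21, 24, 27, 35, 38, 48]

Final sorted array: [17, 20, 21, 24, 27, 35, 38, 48]

The merge sort proceeds by recursively splitting the array and merging sorted halves.
After all merges, the sorted array is [17, 20, 21, 24, 27, 35, 38, 48].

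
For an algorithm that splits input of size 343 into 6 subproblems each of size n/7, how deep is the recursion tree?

For divide and conquer with division factor 7:

Problem sizes at each level:
Level 0: 343
Level 1: 49
Level 2: 7
Level 3: 1

The root is level 0 and the size-1 base case is level 3 (the tree spans levels 0 through 3, i.e. 4 levels counting the root), so the depth is the number of divisions: log_7(343) = 3

The recursion tree depth is log_7(343) = 3. At each level, the problem size is divided by 7, so it takes 3 divisions to reduce to a base case of size 1. The algorithm makes 6 recursive calls at each level.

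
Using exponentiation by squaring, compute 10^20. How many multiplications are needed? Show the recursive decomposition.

Computing 10^20 by squaring (build up from 10^1; each line after the first costs one multiplication):

10^1 = 10
10^2 = (10^1)^2 = 10^2 = 100
10^4 = (10^2)^2 = 100^2 = 10000
10^5 = 10 * 10^4 = 10 * 10000 = 100000
10^10 = (10^5)^2 = 100000^2 = 10000000000
10^20 = (10^10)^2 = 10000000000^2 = 100000000000000000000

Result: 100000000000000000000
Multiplications needed: 5 (5 lines after 10^1)

10^20 = 100000000000000000000. Using exponentiation by squaring, this requires 5 multiplications. The key idea: if the exponent is even, square the half-power; if odd, multiply by the base once.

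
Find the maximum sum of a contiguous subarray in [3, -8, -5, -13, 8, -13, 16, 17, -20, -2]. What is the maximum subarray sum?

Using Kadane's algorithm on [3, -8, -5, -13, 8, -13, 16, 17, -20, -2]:

Scanning through the array:
Position 1 (value -8): max_ending_here = -5, max_so_far = 3
Position 2 (value -5): max_ending_here = -5, max_so_far = 3
Position 3 (value -13): max_ending_here = -13, max_so_far = 3
Position 4 (value 8): max_ending_here = 8, max_so_far = 8
Position 5 (value -13): max_ending_here = -5, max_so_far = 8
Position 6 (value 16): max_ending_here = 16, max_so_far = 16
Position 7 (value 17): max_ending_here = 33, max_so_far = 33
Position 8 (value -20): max_ending_here = 13, max_so_far = 33
Position 9 (value -2): max_ending_here = 11, max_so_far = 33

Maximum subarray: [16, 17]
Maximum sum: 33

The maximum subarray is [16, 17] with sum 33. This subarray runs from index 6 to index 7.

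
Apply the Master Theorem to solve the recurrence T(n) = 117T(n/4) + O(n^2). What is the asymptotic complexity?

Master Theorem for T(n) = 117T(n/4) + O(n^2):

a = 117, b = 4, c = 2
log_b(a) = log_4(117) = 3.4352

Case 1: c = 2 < log_4(117) = 3.4352
T(n) = O(n^(log_4 117))

For T(n) = 117T(n/4) + O(n^2): log_4(117) = 3.4352. This is Case 1 of the Master Theorem (c < log_b(a), work dominated by leaves), giving O(n^(log_4 117)).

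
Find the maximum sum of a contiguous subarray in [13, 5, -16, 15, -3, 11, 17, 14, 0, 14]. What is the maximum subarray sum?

Using Kadane's algorithm on [13, 5, -16, 15, -3, 11, 17, 14, 0, 14]:

Scanning through the array:
Position 1 (value 5): max_ending_here = 18, max_so_far = 18
Position 2 (value -16): max_ending_here = 2, max_so_far = 18
Position 3 (value 15): max_ending_here = 17, max_so_far = 18
Position 4 (value -3): max_ending_here = 14, max_so_far = 18
Position 5 (value 11): max_ending_here = 25, max_so_far = 25
Position 6 (value 17): max_ending_here = 42, max_so_far = 42
Position 7 (value 14): max_ending_here = 56, max_so_far = 56
Position 8 (value 0): max_ending_here = 56, max_so_far = 56
Position 9 (value 14): max_ending_here = 70, max_so_far = 70

Maximum subarray: [13, 5, -16, 15, -3, 11, 17, 14, 0, 14]
Maximum sum: 70

The maximum subarray is [13, 5, -16, 15, -3, 11, 17, 14, 0, 14] with sum 70. This subarray runs from index 0 to index 9.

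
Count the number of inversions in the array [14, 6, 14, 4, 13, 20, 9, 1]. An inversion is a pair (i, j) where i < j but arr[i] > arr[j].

Finding inversions in [14, 6, 14, 4, 13, 20, 9, 1]:

(0, 1): arr[0]=14 > arr[1]=6
(0, 3): arr[0]=14 > arr[3]=4
(0, 4): arr[0]=14 > arr[4]=13
(0, 6): arr[0]=14 > arr[6]=9
(0, 7): arr[0]=14 > arr[7]=1
(1, 3): arr[1]=6 > arr[3]=4
(1, 7): arr[1]=6 > arr[7]=1
(2, 3): arr[2]=14 > arr[3]=4
(2, 4): arr[2]=14 > arr[4]=13
(2, 6): arr[2]=14 > arr[6]=9
(2, 7): arr[2]=14 > arr[7]=1
(3, 7): arr[3]=4 > arr[7]=1
(4, 6): arr[4]=13 > arr[6]=9
(4, 7): arr[4]=13 > arr[7]=1
(5, 6): arr[5]=20 > arr[6]=9
(5, 7): arr[5]=20 > arr[7]=1
(6, 7): arr[6]=9 > arr[7]=1

Total inversions: 17

The array has 17 inversion(s): (0,1), (0,3), (0,4), (0,6), (0,7), (1,3), (1,7), (2,3), (2,4), (2,6), (2,7), (3,7), (4,6), (4,7), (5,6), (5,7), (6,7). Each pair (i,j) satisfies i < j and arr[i] > arr[j].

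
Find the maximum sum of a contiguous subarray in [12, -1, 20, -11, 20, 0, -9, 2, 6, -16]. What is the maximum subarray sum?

Using Kadane's algorithm on [12, -1, 20, -11, 20, 0, -9, 2, 6, -16]:

Scanning through the array:
Position 1 (value -1): max_ending_here = 11, max_so_far = 12
Position 2 (value 20): max_ending_here = 31, max_so_far = 31
Position 3 (value -11): max_ending_here = 20, max_so_far = 31
Position 4 (value 20): max_ending_here = 40, max_so_far = 40
Position 5 (value 0): max_ending_here = 40, max_so_far = 40
Position 6 (value -9): max_ending_here = 31, max_so_far = 40
Position 7 (value 2): max_ending_here = 33, max_so_far = 40
Position 8 (value 6): max_ending_here = 39, max_so_far = 40
Position 9 (value -16): max_ending_here = 23, max_so_far = 40

Maximum subarray: [12, -1, 20, -11, 20]
Maximum sum: 40

The maximum subarray is [12, -1, 20, -11, 20] with sum 40. This subarray runs from index 0 to index 4.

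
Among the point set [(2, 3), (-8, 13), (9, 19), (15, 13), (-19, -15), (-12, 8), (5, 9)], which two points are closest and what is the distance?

Computing all pairwise distances among 7 points:

d((2, 3), (-8, 13)) = 14.1421
d((2, 3), (9, 19)) = 17.4642
d((2, 3), (15, 13)) = 16.4012
d((2, 3), (-19, -15)) = 27.6586
d((2, 3), (-12, 8)) = 14.8661
d((2, 3), (5, 9)) = 6.7082
d((-8, 13), (9, 19)) = 18.0278
d((-8, 13), (15, 13)) = 23.0
d((-8, 13), (-19, -15)) = 30.0832
d((-8, 13), (-12, 8)) = 6.4031 <-- minimum
d((-8, 13), (5, 9)) = 13.6015
d((9, 19), (15, 13)) = 8.4853
d((9, 19), (-19, -15)) = 44.0454
d((9, 19), (-12, 8)) = 23.7065
d((9, 19), (5, 9)) = 10.7703
d((15, 13), (-19, -15)) = 44.0454
d((15, 13), (-12, 8)) = 27.4591
d((15, 13), (5, 9)) = 10.7703
d((-19, -15), (-12, 8)) = 24.0416
d((-19, -15), (5, 9)) = 33.9411
d((-12, 8), (5, 9)) = 17.0294

Closest pair: (-8, 13) and (-12, 8) with distance 6.4031

The closest pair is (-8, 13) and (-12, 8) with Euclidean distance 6.4031. For 7 points, brute-force pairwise comparison is shown above. For large n, the divide-and-conquer algorithm (sort by x, recurse on halves, check the dividing strip) achieves O(n log n).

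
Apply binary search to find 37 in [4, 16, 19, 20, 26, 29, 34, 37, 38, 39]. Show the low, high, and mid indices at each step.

Binary search for 37 in [4, 16, 19, 20, 26, 29, 34, 37, 38, 39]:

lo=0, hi=9, mid=4, arr[mid]=26 -> 26 < 37, search right half
lo=5, hi=9, mid=7, arr[mid]=37 -> Found target at index 7!

Binary search finds 37 at index 7 after 2 comparisons. The search repeatedly halves the search space by comparing with the middle element.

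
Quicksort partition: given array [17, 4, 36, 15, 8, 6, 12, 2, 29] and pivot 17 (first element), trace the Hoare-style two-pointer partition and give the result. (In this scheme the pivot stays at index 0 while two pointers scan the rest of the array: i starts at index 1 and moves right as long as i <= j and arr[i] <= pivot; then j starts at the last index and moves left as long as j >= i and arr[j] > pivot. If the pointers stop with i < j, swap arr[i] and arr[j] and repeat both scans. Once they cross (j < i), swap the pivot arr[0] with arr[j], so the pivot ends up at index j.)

Hoare-style two-pointer partition with pivot = 17:

Initial array: [17, 4, 36, 15, 8, 6, 12, 2, 29]

Pointers start at i = 1, j = 8.
i stops at index 2 (arr[2]=36 > 17), j stops at index 7 (arr[7]=2 <= 17): swap arr[2] and arr[7], array becomes [17, 4, 2, 15, 8, 6, 12, 36, 29]
i ends at 7, j ends at 6: the pointers have crossed (j < i), so scanning stops.

Swap pivot arr[0] with arr[6] to place pivot at position 6: [12, 4, 2, 15, 8, 6, 17, 36, 29]
Pivot position: 6

After partitioning with pivot 17, the array becomes [12, 4, 2, 15, 8, 6, 17, 36, 29]. The pivot is placed at index 6. All elements to the left of the pivot are <= 17, and all elements to the right are > 17.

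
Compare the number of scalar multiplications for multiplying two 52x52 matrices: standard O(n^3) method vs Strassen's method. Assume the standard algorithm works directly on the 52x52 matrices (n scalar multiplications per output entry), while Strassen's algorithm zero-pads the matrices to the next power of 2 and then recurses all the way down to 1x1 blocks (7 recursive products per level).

Matrix multiplication for 52x52 matrices:

Strassen's algorithm requires power-of-2 dimensions. Pad 52x52 to 64x64 (next power of 2).

Standard algorithm: 52^3 = 140608 multiplications
Strassen's algorithm: 7^(log2(64)) = 7^6 = 117649 multiplications
Savings: 140608 - 117649 = 22959 multiplications

Standard: 140608 multiplications (52^3). Strassen: 117649 multiplications (7^6, after padding to 64x64). Strassen reduces 8 recursive multiplications to 7 at each level.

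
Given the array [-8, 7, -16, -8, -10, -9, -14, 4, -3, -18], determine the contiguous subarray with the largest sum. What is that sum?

Using Kadane's algorithm on [-8, 7, -16, -8, -10, -9, -14, 4, -3, -18]:

Scanning through the array:
Position 1 (value 7): max_ending_here = 7, max_so_far = 7
Position 2 (value -16): max_ending_here = -9, max_so_far = 7
Position 3 (value -8): max_ending_here = -8, max_so_far = 7
Position 4 (value -10): max_ending_here = -10, max_so_far = 7
Position 5 (value -9): max_ending_here = -9, max_so_far = 7
Position 6 (value -14): max_ending_here = -14, max_so_far = 7
Position 7 (value 4): max_ending_here = 4, max_so_far = 7
Position 8 (value -3): max_ending_here = 1, max_so_far = 7
Position 9 (value -18): max_ending_here = -17, max_so_far = 7

Maximum subarray: [7]
Maximum sum: 7

The maximum subarray is [7] with sum 7. This subarray runs from index 1 to index 1.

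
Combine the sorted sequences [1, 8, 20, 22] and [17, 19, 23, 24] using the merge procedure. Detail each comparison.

Merging process:

Compare 1 vs 17: take 1 from left. Merged: [1]
Compare 8 vs 17: take 8 from left. Merged: [1, 8]
Compare 20 vs 17: take 17 from right. Merged: [1, 8, 17]
Compare 20 vs 19: take 19 from right. Merged: [1, 8, 17, 19]
Compare 20 vs 23: take 20 from left. Merged: [1, 8, 17, 19, 20]
Compare 22 vs 23: take 22 from left. Merged: [1, 8, 17, 19, 20, 22]
Append remaining from right: [23, 24]. Merged: [1, 8, 17, 19, 20, 22, 23, 24]

Final merged array: [1, 8, 17, 19, 20, 22, 23, 24]
Total comparisons: 6

The merged array is [1, 8, 17, 19, 20, 22, 23, 24], requiring 6 comparisons. The merge step runs in O(n) time where n is the total number of elements.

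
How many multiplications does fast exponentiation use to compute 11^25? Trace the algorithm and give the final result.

Computing 11^25 by squaring (build up from 11^1; each line after the first costs one multiplication):

11^1 = 11
11^2 = (11^1)^2 = 11^2 = 121
11^3 = 11 * 11^2 = 11 * 121 = 1331
11^6 = (11^3)^2 = 1331^2 = 1771561
11^12 = (11^6)^2 = 1771561^2 = 3138428376721
11^24 = (11^12)^2 = 3138428376721^2 = 9849732675807611094711841
11^25 = 11 * 11^24 = 11 * 9849732675807611094711841 = 108347059433883722041830251

Result: 108347059433883722041830251
Multiplications needed: 6 (6 lines after 11^1)

11^25 = 108347059433883722041830251. Using exponentiation by squaring, this requires 6 multiplications. The key idea: if the exponent is even, square the half-power; if odd, multiply by the base once.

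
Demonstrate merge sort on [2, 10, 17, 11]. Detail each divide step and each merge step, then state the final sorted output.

Merge sort trace:

Split: [2, 10, 17, 11] -> [2, 10] and [17, 11]
  Split: [2, 10] -> [2] and [10]
  Merge: [2] + [10] -> [2, 10]
  Split: [17, 11] -> [17] and [11]
  Merge: [17] + [11] -> [11, 17]
Merge: [2, 10] + [11, 17] -> [2, 10, 11, 17]

Final sorted array: [2, 10, 11, 17]

The merge sort proceeds by recursively splitting the array and merging sorted halves.
After all merges, the sorted array is [2, 10, 11, 17].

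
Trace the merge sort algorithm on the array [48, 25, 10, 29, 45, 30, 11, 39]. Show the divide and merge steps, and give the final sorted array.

Merge sort trace:

Split: [48, 25, 10, 29, 45, 30, 11, 39] -> [48, 25, 10, 29] and [45, 30, 11, 39]
  Split: [48, 25, 10, 29] -> [48, 25] and [10, 29]
    Split: [48, 25] -> [48] and [25]
    Merge: [48] + [25] -> [25, 48]
    Split: [10, 29] -> [10] and [29]
    Merge: [10] + [29] -> [10, 29]
  Merge: [25, 48] + [10, 29] -> [10, 25, 29, 48]
  Split: [45, 30, 11, 39] -> [45, 30] and [11, 39]
    Split: [45, 30] -> [45] and [30]
    Merge: [45] + [30] -> [30, 45]
    Split: [11, 39] -> [11] and [39]
    Merge: [11] + [39] -> [11, 39]
  Merge: [30, 45] + [11, 39] -> [11, 30, 39, 45]
Merge: [10, 25, 29, 48] + [11, 30, 39, 45] -> [10, 11, 25, 29, 30, 39, 45, 48]

Final sorted array: [10, 11, 25, 29, 30, 39, 45, 48]

The merge sort proceeds by recursively splitting the array and merging sorted halves.
After all merges, the sorted array is [10, 11, 25, 29, 30, 39, 45, 48].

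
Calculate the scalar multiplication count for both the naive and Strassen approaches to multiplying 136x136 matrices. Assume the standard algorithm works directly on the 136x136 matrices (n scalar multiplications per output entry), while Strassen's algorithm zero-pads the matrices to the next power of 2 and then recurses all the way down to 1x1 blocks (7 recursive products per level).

Matrix multiplication for 136x136 matrices:

Strassen's algorithm requires power-of-2 dimensions. Pad 136x136 to 256x256 (next power of 2).

Standard algorithm: 136^3 = 2515456 multiplications
Strassen's algorithm: 7^(log2(256)) = 7^8 = 5764801 multiplications
Difference: 2515456 - 5764801 = -3249345 (Strassen uses MORE here due to padding overhead — for small or just-over-power-of-2 n, padding can outweigh the per-level savings)

Standard: 2515456 multiplications (136^3). Strassen: 5764801 multiplications (7^8, after padding to 256x256). Strassen reduces 8 recursive multiplications to 7 at each level.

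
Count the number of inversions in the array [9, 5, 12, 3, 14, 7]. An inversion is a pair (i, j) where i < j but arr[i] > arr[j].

Finding inversions in [9, 5, 12, 3, 14, 7]:

(0, 1): arr[0]=9 > arr[1]=5
(0, 3): arr[0]=9 > arr[3]=3
(0, 5): arr[0]=9 > arr[5]=7
(1, 3): arr[1]=5 > arr[3]=3
(2, 3): arr[2]=12 > arr[3]=3
(2, 5): arr[2]=12 > arr[5]=7
(4, 5): arr[4]=14 > arr[5]=7

Total inversions: 7

The array has 7 inversion(s): (0,1), (0,3), (0,5), (1,3), (2,3), (2,5), (4,5). Each pair (i,j) satisfies i < j and arr[i] > arr[j].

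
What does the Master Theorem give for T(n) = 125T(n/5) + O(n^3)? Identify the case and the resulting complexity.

Master Theorem for T(n) = 125T(n/5) + O(n^3):

a = 125, b = 5, c = 3
log_b(a) = log_5(125) = 3.0000

Case 2: c = 3 = log_5(125) = 3.0000
T(n) = O(n^3 log n) = O(n^3 log n)

For T(n) = 125T(n/5) + O(n^3): log_5(125) = 3.0000. This is Case 2 of the Master Theorem (c = log_b(a), equal work at all levels), giving O(n^3 log n).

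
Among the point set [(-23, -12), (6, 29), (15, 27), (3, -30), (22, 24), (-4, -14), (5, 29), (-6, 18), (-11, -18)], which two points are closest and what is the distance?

Computing all pairwise distances among 9 points:

d((-23, -12), (6, 29)) = 50.2195
d((-23, -12), (15, 27)) = 54.4518
d((-23, -12), (3, -30)) = 31.6228
d((-23, -12), (22, 24)) = 57.6281
d((-23, -12), (-4, -14)) = 19.105
d((-23, -12), (5, 29)) = 49.6488
d((-23, -12), (-6, 18)) = 34.4819
d((-23, -12), (-11, -18)) = 13.4164
d((6, 29), (15, 27)) = 9.2195
d((6, 29), (3, -30)) = 59.0762
d((6, 29), (22, 24)) = 16.7631
d((6, 29), (-4, -14)) = 44.1475
d((6, 29), (5, 29)) = 1.0 <-- minimum
d((6, 29), (-6, 18)) = 16.2788
d((6, 29), (-11, -18)) = 49.98
d((15, 27), (3, -30)) = 58.2495
d((15, 27), (22, 24)) = 7.6158
d((15, 27), (-4, -14)) = 45.1885
d((15, 27), (5, 29)) = 10.198
d((15, 27), (-6, 18)) = 22.8473
d((15, 27), (-11, -18)) = 51.9711
d((3, -30), (22, 24)) = 57.2451
d((3, -30), (-4, -14)) = 17.4642
d((3, -30), (5, 29)) = 59.0339
d((3, -30), (-6, 18)) = 48.8365
d((3, -30), (-11, -18)) = 18.4391
d((22, 24), (-4, -14)) = 46.0435
d((22, 24), (5, 29)) = 17.72
d((22, 24), (-6, 18)) = 28.6356
d((22, 24), (-11, -18)) = 53.4135
d((-4, -14), (5, 29)) = 43.9318
d((-4, -14), (-6, 18)) = 32.0624
d((-4, -14), (-11, -18)) = 8.0623
d((5, 29), (-6, 18)) = 15.5563
d((5, 29), (-11, -18)) = 49.6488
d((-6, 18), (-11, -18)) = 36.3456

Closest pair: (6, 29) and (5, 29) with distance 1.0

The closest pair is (6, 29) and (5, 29) with Euclidean distance 1.0. For 9 points, brute-force pairwise comparison is shown above. For large n, the divide-and-conquer algorithm (sort by x, recurse on halves, check the dividing strip) achieves O(n log n).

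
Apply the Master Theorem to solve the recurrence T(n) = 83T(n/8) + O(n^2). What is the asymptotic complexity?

Master Theorem for T(n) = 83T(n/8) + O(n^2):

a = 83, b = 8, c = 2
log_b(a) = log_8(83) = 2.1250

Case 1: c = 2 < log_8(83) = 2.1250
T(n) = O(n^(log_8 83))

For T(n) = 83T(n/8) + O(n^2): log_8(83) = 2.1250. This is Case 1 of the Master Theorem (c < log_b(a), work dominated by leaves), giving O(n^(log_8 83)).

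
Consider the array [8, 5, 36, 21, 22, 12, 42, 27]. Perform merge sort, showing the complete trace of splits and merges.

Merge sort trace:

Split: [8, 5, 36, 21, 22, 12, 42, 27] -> [8, 5, 36, 21] and [22, 12, 42, 27]
  Split: [8, 5, 36, 21] -> [8, 5] and [36, 21]
    Split: [8, 5] -> [8] and [5]
    Merge: [8] + [5] -> [5, 8]
    Split: [36, 21] -> [36] and [21]
    Merge: [36] + [21] -> [21, 36]
  Merge: [5, 8] + [21, 36] -> [5, 8, 21, 36]
  Split: [22, 12, 42, 27] -> [22, 12] and [42, 27]
    Split: [22, 12] -> [22] and [12]
    Merge: [22] + [12] -> [12, 22]
    Split: [42, 27] -> [42] and [27]
    Merge: [42] + [27] -> [27, 42]
  Merge: [12, 22] + [27, 42] -> [12, 22, 27, 42]
Merge: [5, 8, 21, 36] + [12, 22, 27, 42] -> [5, 8, 12, 21, 22, 27, 36, 42]

Final sorted array: [5, 8, 12, 21, 22, 27, 36, 42]

The merge sort proceeds by recursively splitting the array and merging sorted halves.
After all merges, the sorted array is [5, 8, 12, 21, 22, 27, 36, 42].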